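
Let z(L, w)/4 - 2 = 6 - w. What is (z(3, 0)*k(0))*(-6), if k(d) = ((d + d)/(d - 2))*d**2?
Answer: 0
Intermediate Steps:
z(L, w) = 32 - 4*w (z(L, w) = 8 + 4*(6 - w) = 8 + (24 - 4*w) = 32 - 4*w)
k(d) = 2*d**3/(-2 + d) (k(d) = ((2*d)/(-2 + d))*d**2 = (2*d/(-2 + d))*d**2 = 2*d**3/(-2 + d))
(z(3, 0)*k(0))*(-6) = ((32 - 4*0)*(2*0**3/(-2 + 0)))*(-6) = ((32 + 0)*(2*0/(-2)))*(-6) = (32*(2*0*(-1/2)))*(-6) = (32*0)*(-6) = 0*(-6) = 0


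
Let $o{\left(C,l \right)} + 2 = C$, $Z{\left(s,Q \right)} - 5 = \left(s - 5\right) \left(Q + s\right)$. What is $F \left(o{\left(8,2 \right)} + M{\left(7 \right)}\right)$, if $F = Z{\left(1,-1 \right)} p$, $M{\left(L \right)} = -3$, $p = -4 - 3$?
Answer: $-105$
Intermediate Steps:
$p = -7$
$Z{\left(s,Q \right)} = 5 + \left(-5 + s\right) \left(Q + s\right)$ ($Z{\left(s,Q \right)} = 5 + \left(s - 5\right) \left(Q + s\right) = 5 + \left(-5 + s\right) \left(Q + s\right)$)
$o{\left(C,l \right)} = -2 + C$
$F = -35$ ($F = \left(5 + 1^{2} - -5 - 5 - 1\right) \left(-7\right) = \left(5 + 1 + 5 - 5 - 1\right) \left(-7\right) = 5 \left(-7\right) = -35$)
$F \left(o{\left(8,2 \right)} + M{\left(7 \right)}\right) = - 35 \left(\left(-2 + 8\right) - 3\right) = - 35 \left(6 - 3\right) = \left(-35\right) 3 = -105$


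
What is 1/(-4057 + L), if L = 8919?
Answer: 1/4862 ≈ 0.00020568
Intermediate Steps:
1/(-4057 + L) = 1/(-4057 + 8919) = 1/4862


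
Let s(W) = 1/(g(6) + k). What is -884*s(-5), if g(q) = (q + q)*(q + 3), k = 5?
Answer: -884/113 ≈ -7.8230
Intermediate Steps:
g(q) = 2*q*(3 + q) (g(q) = (2*q)*(3 + q) = 2*q*(3 + q))
s(W) = 1/113 (s(W) = 1/(2*6*(3 + 6) + 5) = 1/(2*6*9 + 5) = 1/(108 + 5) = 1/113)
-884*s(-5) = -884*1/113 = -884/113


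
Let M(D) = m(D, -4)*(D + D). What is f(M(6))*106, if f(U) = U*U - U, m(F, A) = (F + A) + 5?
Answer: 739032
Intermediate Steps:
m(F, A) = 5 + A + F (m(F, A) = (A + F) + 5 = 5 + A + F)
M(D) = 2*D*(1 + D) (M(D) = (5 - 4 + D)*(D + D) = (1 + D)*(2*D) = 2*D*(1 + D))
f(U) = U² - U
f(M(6))*106 = ((2*6*(1 + 6))*(-1 + 2*6*(1 + 6)))*106 = ((2*6*7)*(-1 + 2*6*7))*106 = (84*(-1 + 84))*106 = (84*83)*106 = 6972*106 = 739032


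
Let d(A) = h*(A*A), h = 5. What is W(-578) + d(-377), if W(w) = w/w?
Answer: 710646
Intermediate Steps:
W(w) = 1
d(A) = 5*A² (d(A) = 5*(A*A) = 5*A²)
W(-578) + d(-377) = 1 + 5*(-377)² = 1 + 5*142129 = 1 + 710645 = 710646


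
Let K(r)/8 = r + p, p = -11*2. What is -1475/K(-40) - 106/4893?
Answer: 7164599/2426928 ≈ 2.9521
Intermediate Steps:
p = -22
K(r) = -176 + 8*r (K(r) = 8*(r - 22) = 8*(-22 + r) = -176 + 8*r)
-1475/K(-40) - 106/4893 = -1475/(-176 + 8*(-40)) - 106/4893 = -1475/(-176 - 320) - 106*1/4893 = -1475/(-496) - 106/4893 = -1475*(-1/496) - 106/4893 = 1475/496 - 106/4893 = 7164599/2426928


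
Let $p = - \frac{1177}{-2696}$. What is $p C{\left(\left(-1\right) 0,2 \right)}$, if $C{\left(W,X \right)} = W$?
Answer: $0$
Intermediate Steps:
$p = \frac{1177}{2696}$ ($p = \left(-1177\right) \left(- \frac{1}{2696}\right) = \frac{1177}{2696} \approx 0.43657$)
$p C{\left(\left(-1\right) 0,2 \right)} = \frac{1177 \left(\left(-1\right) 0\right)}{2696} = \frac{1177}{2696} \cdot 0 = 0$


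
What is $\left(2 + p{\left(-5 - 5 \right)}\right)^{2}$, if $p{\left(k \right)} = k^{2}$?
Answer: $10404$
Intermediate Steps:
$\left(2 + p{\left(-5 - 5 \right)}\right)^{2} = \left(2 + \left(-5 - 5\right)^{2}\right)^{2} = \left(2 + \left(-10\right)^{2}\right)^{2} = \left(2 + 100\right)^{2} = 102^{2} = 10404$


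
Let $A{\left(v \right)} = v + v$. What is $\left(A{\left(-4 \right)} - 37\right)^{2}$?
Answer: $2025$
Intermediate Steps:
$A{\left(v \right)} = 2 v$
$\left(A{\left(-4 \right)} - 37\right)^{2} = \left(2 \left(-4\right) - 37\right)^{2} = \left(-8 - 37\right)^{2} = \left(-45\right)^{2} = 2025$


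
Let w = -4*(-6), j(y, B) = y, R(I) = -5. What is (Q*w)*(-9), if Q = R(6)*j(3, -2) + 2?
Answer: 2808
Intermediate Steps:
w = 24
Q = -13 (Q = -5*3 + 2 = -15 + 2 = -13)
(Q*w)*(-9) = -13*24*(-9) = -312*(-9) = 2808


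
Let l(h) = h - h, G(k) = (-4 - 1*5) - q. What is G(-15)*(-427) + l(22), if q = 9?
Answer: 7686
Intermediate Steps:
G(k) = -18 (G(k) = (-4 - 1*5) - 1*9 = (-4 - 5) - 9 = -9 - 9 = -18)
l(h) = 0
G(-15)*(-427) + l(22) = -18*(-427) + 0 = 7686 + 0 = 7686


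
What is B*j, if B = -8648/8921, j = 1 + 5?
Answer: -51888/8921 ≈ -5.8164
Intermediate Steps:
j = 6
B = -8648/8921 (B = -8648*1/8921 = -8648/8921 ≈ -0.96940)
B*j = -8648/8921*6 = -51888/8921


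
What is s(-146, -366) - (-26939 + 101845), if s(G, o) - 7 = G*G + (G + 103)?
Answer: -53626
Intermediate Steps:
s(G, o) = 110 + G + G² (s(G, o) = 7 + (G*G + (G + 103)) = 7 + (G² + (103 + G)) = 7 + (103 + G + G²) = 110 + G + G²)
s(-146, -366) - (-26939 + 101845) = (110 - 146 + (-146)²) - (-26939 + 101845) = (110 - 146 + 21316) - 1*74906 = 21280 - 74906 = -53626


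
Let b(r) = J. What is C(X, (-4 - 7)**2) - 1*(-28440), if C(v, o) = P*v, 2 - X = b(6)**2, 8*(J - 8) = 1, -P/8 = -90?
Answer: -70605/4 ≈ -17651.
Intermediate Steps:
P = 720 (P = -8*(-90) = 720)
J = 65/8 (J = 8 + (1/8)*1 = 8 + 1/8 = 65/8 ≈ 8.1250)
b(r) = 65/8
X = -4097/64 (X = 2 - (65/8)**2 = 2 - 1*4225/64 = 2 - 4225/64 = -4097/64 ≈ -64.016)
C(v, o) = 720*v
C(X, (-4 - 7)**2) - 1*(-28440) = 720*(-4097/64) - 1*(-28440) = -184365/4 + 28440 = -70605/4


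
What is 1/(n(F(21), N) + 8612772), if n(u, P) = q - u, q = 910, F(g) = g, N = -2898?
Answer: 1/8613661 ≈ 1.1609e-7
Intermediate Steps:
n(u, P) = 910 - u
1/(n(F(21), N) + 8612772) = 1/((910 - 1*21) + 8612772) = 1/((910 - 21) + 8612772) = 1/(889 + 8612772) = 1/8613661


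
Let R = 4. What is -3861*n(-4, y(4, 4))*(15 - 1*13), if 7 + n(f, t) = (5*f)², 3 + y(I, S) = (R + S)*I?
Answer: -3034746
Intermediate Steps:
y(I, S) = -3 + I*(4 + S) (y(I, S) = -3 + (4 + S)*I = -3 + I*(4 + S))
n(f, t) = -7 + 25*f² (n(f, t) = -7 + (5*f)² = -7 + 25*f²)
-3861*n(-4, y(4, 4))*(15 - 1*13) = -3861*(-7 + 25*(-4)²)*(15 - 1*13) = -3861*(-7 + 25*16)*(15 - 13) = -3861*(-7 + 400)*2 = -1517373*2 = -3861*786 = -3034746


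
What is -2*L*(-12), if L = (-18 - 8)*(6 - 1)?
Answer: -3120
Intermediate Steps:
L = -130 (L = -26*5 = -130)
-2*L*(-12) = -2*(-130)*(-12) = 260*(-12) = -3120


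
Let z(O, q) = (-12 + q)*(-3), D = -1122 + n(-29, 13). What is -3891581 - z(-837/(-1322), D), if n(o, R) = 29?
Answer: -3894896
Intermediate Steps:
D = -1093 (D = -1122 + 29 = -1093)
z(O, q) = 36 - 3*q
-3891581 - z(-837/(-1322), D) = -3891581 - (36 - 3*(-1093)) = -3891581 - (36 + 3279) = -3891581 - 1*3315 = -3891581 - 3315 = -3894896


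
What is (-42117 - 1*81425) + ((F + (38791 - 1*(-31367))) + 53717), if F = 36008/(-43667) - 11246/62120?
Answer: 450282959639/1356297020 ≈ 331.99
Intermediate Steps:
F = -1363948021/1356297020 (F = 36008*(-1/43667) - 11246*1/62120 = -36008/43667 - 5623/31060 = -1363948021/1356297020 ≈ -1.0056)
(-42117 - 1*81425) + ((F + (38791 - 1*(-31367))) + 53717) = (-42117 - 1*81425) + ((-1363948021/1356297020 + (38791 - 1*(-31367))) + 53717) = (-42117 - 81425) + ((-1363948021/1356297020 + (38791 + 31367)) + 53717) = -123542 + ((-1363948021/1356297020 + 70158) + 53717) = -123542 + (95153722381139/1356297020 + 53717) = -123542 + 168009929404479/1356297020 = 450282959639/1356297020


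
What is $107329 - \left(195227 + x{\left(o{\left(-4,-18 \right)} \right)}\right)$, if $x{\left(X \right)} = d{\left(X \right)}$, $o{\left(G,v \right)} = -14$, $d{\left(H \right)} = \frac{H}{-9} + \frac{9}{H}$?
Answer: $- \frac{11075263}{126} \approx -87899.0$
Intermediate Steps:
$d{\left(H \right)} = \frac{9}{H} - \frac{H}{9}$ ($d{\left(H \right)} = H \left(- \frac{1}{9}\right) + \frac{9}{H} = - \frac{H}{9} + \frac{9}{H} = \frac{9}{H} - \frac{H}{9}$)
$x{\left(X \right)} = \frac{9}{X} - \frac{X}{9}$
$107329 - \left(195227 + x{\left(o{\left(-4,-18 \right)} \right)}\right) = 107329 - \left(195227 - \frac{9}{14} + \frac{14}{9}\right) = 107329 - \left(\frac{1757057}{9} - \frac{9}{14}\right) = 107329 - \frac{24598717}{126} = - \frac{11075263}{126}$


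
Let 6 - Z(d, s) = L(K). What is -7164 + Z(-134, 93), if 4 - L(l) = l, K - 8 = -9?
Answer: -7163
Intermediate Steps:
K = -1 (K = 8 - 9 = -1)
L(l) = 4 - l
Z(d, s) = 1 (Z(d, s) = 6 - (4 - 1*(-1)) = 6 - (4 + 1) = 6 - 1*5 = 6 - 5 = 1)
-7164 + Z(-134, 93) = -7164 + 1 = -7163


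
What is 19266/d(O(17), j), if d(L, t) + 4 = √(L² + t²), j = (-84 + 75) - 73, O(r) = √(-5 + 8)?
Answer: 25688/2237 + 199082*√7/2237 ≈ 246.94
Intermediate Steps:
O(r) = √3
j = -82 (j = -9 - 73 = -82)
d(L, t) = -4 + √(L² + t²)
19266/d(O(17), j) = 19266/(-4 + √((√3)² + (-82)²)) = 19266/(-4 + √(3 + 6724)) = 19266/(-4 + √6727) = 19266/(-4 + 31*√7)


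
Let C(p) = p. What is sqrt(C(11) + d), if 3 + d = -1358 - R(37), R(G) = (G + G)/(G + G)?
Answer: I*sqrt(1351) ≈ 36.756*I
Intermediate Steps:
R(G) = 1 (R(G) = (2*G)/((2*G)) = (2*G)*(1/(2*G)) = 1)
d = -1362 (d = -3 + (-1358 - 1*1) = -3 + (-1358 - 1) = -3 - 1359 = -1362)
sqrt(C(11) + d) = sqrt(11 - 1362) = sqrt(-1351) = I*sqrt(1351)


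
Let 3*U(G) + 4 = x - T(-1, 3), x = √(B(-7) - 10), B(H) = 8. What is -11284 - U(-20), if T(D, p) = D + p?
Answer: -11282 - I*√2/3 ≈ -11282.0 - 0.4714*I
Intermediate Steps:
x = I*√2 (x = √(8 - 10) = √(-2) = I*√2 ≈ 1.4142*I)
U(G) = -2 + I*√2/3 (U(G) = -4/3 + (I*√2 - (-1 + 3))/3 = -4/3 + (I*√2 - 1*2)/3 = -4/3 + (I*√2 - 2)/3 = -4/3 + (-2 + I*√2)/3 = -4/3 + (-⅔ + I*√2/3) = -2 + I*√2/3)
-11284 - U(-20) = -11284 - (-2 + I*√2/3) = -11284 + (2 - I*√2/3) = -11282 - I*√2/3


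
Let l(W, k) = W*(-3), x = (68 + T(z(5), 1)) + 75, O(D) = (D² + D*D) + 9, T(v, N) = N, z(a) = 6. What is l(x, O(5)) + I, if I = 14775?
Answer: 14343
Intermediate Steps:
O(D) = 9 + 2*D² (O(D) = (D² + D²) + 9 = 2*D² + 9 = 9 + 2*D²)
x = 144 (x = (68 + 1) + 75 = 69 + 75 = 144)
l(W, k) = -3*W
l(x, O(5)) + I = -3*144 + 14775 = -432 + 14775 = 14343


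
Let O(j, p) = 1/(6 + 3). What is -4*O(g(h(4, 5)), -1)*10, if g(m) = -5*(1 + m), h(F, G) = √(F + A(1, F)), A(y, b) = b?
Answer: -40/9 ≈ -4.4444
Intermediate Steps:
h(F, G) = √2*√F (h(F, G) = √(F + F) = √(2*F) = √2*√F)
g(m) = -5 - 5*m
O(j, p) = ⅑ (O(j, p) = 1/9 = ⅑)
-4*O(g(h(4, 5)), -1)*10 = -4*⅑*10 = -4/9*10 = -40/9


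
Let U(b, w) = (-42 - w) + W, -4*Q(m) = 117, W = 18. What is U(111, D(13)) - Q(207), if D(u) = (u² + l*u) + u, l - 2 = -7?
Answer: -447/4 ≈ -111.75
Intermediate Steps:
l = -5 (l = 2 - 7 = -5)
D(u) = u² - 4*u (D(u) = (u² - 5*u) + u = u² - 4*u)
Q(m) = -117/4 (Q(m) = -¼*117 = -117/4)
U(b, w) = -24 - w (U(b, w) = (-42 - w) + 18 = -24 - w)
U(111, D(13)) - Q(207) = (-24 - 13*(-4 + 13)) - 1*(-117/4) = (-24 - 13*9) + 117/4 = (-24 - 1*117) + 117/4 = (-24 - 117) + 117/4 = -141 + 117/4 = -447/4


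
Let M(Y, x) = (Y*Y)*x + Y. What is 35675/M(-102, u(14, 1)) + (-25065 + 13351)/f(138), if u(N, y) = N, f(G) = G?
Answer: -198563/2346 ≈ -84.639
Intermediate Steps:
M(Y, x) = Y + x*Y² (M(Y, x) = Y²*x + Y = x*Y² + Y = Y + x*Y²)
35675/M(-102, u(14, 1)) + (-25065 + 13351)/f(138) = 35675/((-102*(1 - 102*14))) + (-25065 + 13351)/138 = 35675/((-102*(1 - 1428))) - 11714*1/138 = 35675/((-102*(-1427))) - 5857/69 = 35675/145554 - 5857/69 = 35675*(1/145554) - 5857/69 = 25/102 - 5857/69 = -198563/2346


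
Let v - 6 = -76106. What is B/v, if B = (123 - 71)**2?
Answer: -676/19025 ≈ -0.035532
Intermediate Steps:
v = -76100 (v = 6 - 76106 = -76100)
B = 2704 (B = 52**2 = 2704)
B/v = 2704/(-76100) = 2704*(-1/76100) = -676/19025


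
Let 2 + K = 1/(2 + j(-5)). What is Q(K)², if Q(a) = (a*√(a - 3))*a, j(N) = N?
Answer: -38416/243 ≈ -158.09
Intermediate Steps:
K = -7/3 (K = -2 + 1/(2 - 5) = -2 + 1/(-3) = -2 - ⅓ = -7/3 ≈ -2.3333)
Q(a) = a²*√(-3 + a) (Q(a) = (a*√(-3 + a))*a = a²*√(-3 + a))
Q(K)² = ((-7/3)²*√(-3 - 7/3))² = (49*√(-16/3)/9)² = (49*(4*I*√3/3)/9)² = (196*I*√3/27)² = -38416/243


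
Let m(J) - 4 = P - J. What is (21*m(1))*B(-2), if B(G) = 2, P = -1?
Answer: 84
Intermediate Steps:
m(J) = 3 - J (m(J) = 4 + (-1 - J) = 3 - J)
(21*m(1))*B(-2) = (21*(3 - 1*1))*2 = (21*(3 - 1))*2 = (21*2)*2 = 42*2 = 84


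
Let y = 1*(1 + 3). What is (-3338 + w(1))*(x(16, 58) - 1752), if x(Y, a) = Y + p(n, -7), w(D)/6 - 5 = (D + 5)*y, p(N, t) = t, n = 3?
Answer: 5514852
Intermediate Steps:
y = 4 (y = 1*4 = 4)
w(D) = 150 + 24*D (w(D) = 30 + 6*((D + 5)*4) = 30 + 6*((5 + D)*4) = 30 + 6*(20 + 4*D) = 30 + (120 + 24*D) = 150 + 24*D)
x(Y, a) = -7 + Y (x(Y, a) = Y - 7 = -7 + Y)
(-3338 + w(1))*(x(16, 58) - 1752) = (-3338 + (150 + 24*1))*((-7 + 16) - 1752) = (-3338 + (150 + 24))*(9 - 1752) = (-3338 + 174)*(-1743) = -3164*(-1743) = 5514852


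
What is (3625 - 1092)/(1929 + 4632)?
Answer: 2533/6561 ≈ 0.38607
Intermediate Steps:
(3625 - 1092)/(1929 + 4632) = 2533/6561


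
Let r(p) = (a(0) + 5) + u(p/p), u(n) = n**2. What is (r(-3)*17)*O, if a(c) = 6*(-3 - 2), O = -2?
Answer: 816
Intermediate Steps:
a(c) = -30 (a(c) = 6*(-5) = -30)
r(p) = -24 (r(p) = (-30 + 5) + (p/p)**2 = -25 + 1**2 = -25 + 1 = -24)
(r(-3)*17)*O = -24*17*(-2) = -408*(-2) = 816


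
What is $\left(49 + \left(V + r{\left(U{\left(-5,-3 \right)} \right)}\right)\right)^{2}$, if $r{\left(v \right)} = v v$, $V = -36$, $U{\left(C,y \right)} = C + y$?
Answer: $5929$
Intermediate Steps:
$r{\left(v \right)} = v^{2}$
$\left(49 + \left(V + r{\left(U{\left(-5,-3 \right)} \right)}\right)\right)^{2} = \left(49 - \left(36 - \left(-5 - 3\right)^{2}\right)\right)^{2} = \left(49 - \left(36 - \left(-8\right)^{2}\right)\right)^{2} = \left(49 + \left(-36 + 64\right)\right)^{2} = \left(49 + 28\right)^{2} = 77^{2} = 5929$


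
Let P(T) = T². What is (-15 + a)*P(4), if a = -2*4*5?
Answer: -880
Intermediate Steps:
a = -40 (a = -8*5 = -40)
(-15 + a)*P(4) = (-15 - 40)*4² = -55*16 = -880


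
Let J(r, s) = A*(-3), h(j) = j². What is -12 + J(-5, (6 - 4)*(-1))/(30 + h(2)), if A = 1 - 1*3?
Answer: -201/17 ≈ -11.824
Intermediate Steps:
A = -2 (A = 1 - 3 = -2)
J(r, s) = 6 (J(r, s) = -2*(-3) = 6)
-12 + J(-5, (6 - 4)*(-1))/(30 + h(2)) = -12 + 6/(30 + 2²) = -12 + 6/(30 + 4) = -12 + 6/34 = -12 + (1/34)*6 = -12 + 3/17 = -201/17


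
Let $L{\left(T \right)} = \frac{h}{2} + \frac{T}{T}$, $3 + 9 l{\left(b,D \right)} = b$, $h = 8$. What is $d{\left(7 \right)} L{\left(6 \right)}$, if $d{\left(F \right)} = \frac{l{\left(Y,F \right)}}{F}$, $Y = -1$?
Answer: $- \frac{20}{63} \approx -0.31746$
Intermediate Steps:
$l{\left(b,D \right)} = - \frac{1}{3} + \frac{b}{9}$
$L{\left(T \right)} = 5$ ($L{\left(T \right)} = \frac{8}{2} + \frac{T}{T} = 8 \cdot \frac{1}{2} + 1 = 4 + 1 = 5$)
$d{\left(F \right)} = - \frac{4}{9 F}$ ($d{\left(F \right)} = \frac{- \frac{1}{3} + \frac{1}{9} \left(-1\right)}{F} = \frac{- \frac{1}{3} - \frac{1}{9}}{F} = - \frac{4}{9 F}$)
$d{\left(7 \right)} L{\left(6 \right)} = - \frac{4}{9 \cdot 7} \cdot 5 = \left(- \frac{4}{9}\right) \frac{1}{7} \cdot 5 = \left(- \frac{4}{63}\right) 5 = - \frac{20}{63}$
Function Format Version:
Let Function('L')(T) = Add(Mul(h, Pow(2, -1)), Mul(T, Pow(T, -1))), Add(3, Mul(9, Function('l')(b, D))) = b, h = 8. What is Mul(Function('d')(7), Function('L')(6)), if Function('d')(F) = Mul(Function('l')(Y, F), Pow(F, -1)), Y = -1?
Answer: Rational(-20, 63) ≈ -0.31746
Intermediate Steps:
Function('l')(b, D) = Add(Rational(-1, 3), Mul(Rational(1, 9), b))
Function('L')(T) = 5 (Function('L')(T) = Add(Mul(8, Pow(2, -1)), Mul(T, Pow(T, -1))) = Add(Mul(8, Rational(1, 2)), 1) = Add(4, 1) = 5)
Function('d')(F) = Mul(Rational(-4, 9), Pow(F, -1)) (Function('d')(F) = Mul(Add(Rational(-1, 3), Mul(Rational(1, 9), -1)), Pow(F, -1)) = Mul(Add(Rational(-1, 3), Rational(-1, 9)), Pow(F, -1)) = Mul(Rational(-4, 9), Pow(F, -1)))
Mul(Function('d')(7), Function('L')(6)) = Mul(Mul(Rational(-4, 9), Pow(7, -1)), 5) = Mul(Mul(Rational(-4, 9), Rational(1, 7)), 5) = Mul(Rational(-4, 63), 5) = Rational(-20, 63)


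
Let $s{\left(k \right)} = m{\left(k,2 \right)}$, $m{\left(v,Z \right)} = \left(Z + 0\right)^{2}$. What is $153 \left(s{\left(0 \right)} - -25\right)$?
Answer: $4437$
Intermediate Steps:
$m{\left(v,Z \right)} = Z^{2}$
$s{\left(k \right)} = 4$ ($s{\left(k \right)} = 2^{2} = 4$)
$153 \left(s{\left(0 \right)} - -25\right) = 153 \left(4 - -25\right) = 153 \left(4 + 25\right) = 153 \cdot 29 = 4437$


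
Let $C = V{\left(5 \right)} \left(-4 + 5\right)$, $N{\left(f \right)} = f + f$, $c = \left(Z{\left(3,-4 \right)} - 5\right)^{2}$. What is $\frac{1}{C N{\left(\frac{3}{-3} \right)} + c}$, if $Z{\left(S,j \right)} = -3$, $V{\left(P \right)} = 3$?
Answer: $\frac{1}{58} \approx 0.017241$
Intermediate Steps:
$c = 64$ ($c = \left(-3 - 5\right)^{2} = \left(-8\right)^{2} = 64$)
$N{\left(f \right)} = 2 f$
$C = 3$ ($C = 3 \left(-4 + 5\right) = 3 \cdot 1 = 3$)
$\frac{1}{C N{\left(\frac{3}{-3} \right)} + c} = \frac{1}{3 \cdot 2 \frac{3}{-3} + 64} = \frac{1}{3 \cdot 2 \cdot 3 \left(- \frac{1}{3}\right) + 64} = \frac{1}{3 \cdot 2 \left(-1\right) + 64} = \frac{1}{3 \left(-2\right) + 64} = \frac{1}{-6 + 64} = \frac{1}{58}$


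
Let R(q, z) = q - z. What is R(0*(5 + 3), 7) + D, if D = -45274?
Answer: -45281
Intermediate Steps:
R(0*(5 + 3), 7) + D = (0*(5 + 3) - 1*7) - 45274 = (0*8 - 7) - 45274 = (0 - 7) - 45274 = -7 - 45274 = -45281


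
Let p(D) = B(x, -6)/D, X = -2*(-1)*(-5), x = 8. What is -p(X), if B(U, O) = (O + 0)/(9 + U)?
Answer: -3/85 ≈ -0.035294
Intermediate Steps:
B(U, O) = O/(9 + U)
X = -10 (X = 2*(-5) = -10)
p(D) = -6/(17*D) (p(D) = (-6/(9 + 8))/D = (-6/17)/D = (-6*1/17)/D = -6/(17*D))
-p(X) = -(-6)/(17*(-10)) = -(-6)*(-1)/(17*10) = -1*3/85 = -3/85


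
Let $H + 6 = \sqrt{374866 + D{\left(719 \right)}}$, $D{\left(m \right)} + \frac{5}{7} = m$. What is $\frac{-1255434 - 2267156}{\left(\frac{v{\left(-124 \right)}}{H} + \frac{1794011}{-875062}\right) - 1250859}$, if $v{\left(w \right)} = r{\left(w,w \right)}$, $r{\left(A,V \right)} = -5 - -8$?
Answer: $\frac{886977576845787951393149915380}{314963053660229693633112974149} + \frac{809209554991750788 \sqrt{18403630}}{314963053660229693633112974149} \approx 2.8161$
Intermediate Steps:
$r{\left(A,V \right)} = 3$ ($r{\left(A,V \right)} = -5 + 8 = 3$)
$D{\left(m \right)} = - \frac{5}{7} + m$
$v{\left(w \right)} = 3$
$H = -6 + \frac{\sqrt{18403630}}{7}$ ($H = -6 + \sqrt{374866 + \left(- \frac{5}{7} + 719\right)} = -6 + \sqrt{374866 + \frac{5028}{7}} = -6 + \sqrt{\frac{2629090}{7}} = -6 + \frac{\sqrt{18403630}}{7} \approx 606.85$)
$\frac{-1255434 - 2267156}{\left(\frac{v{\left(-124 \right)}}{H} + \frac{1794011}{-875062}\right) - 1250859} = \frac{-1255434 - 2267156}{\left(\frac{3}{-6 + \frac{\sqrt{18403630}}{7}} + \frac{1794011}{-875062}\right) - 1250859} = - \frac{3522590}{\left(\frac{3}{-6 + \frac{\sqrt{18403630}}{7}} + 1794011 \left(- \frac{1}{875062}\right)\right) - 1250859} = - \frac{3522590}{\left(\frac{3}{-6 + \frac{\sqrt{18403630}}{7}} - \frac{1794011}{875062}\right) - 1250859} = - \frac{3522590}{\left(- \frac{1794011}{875062} + \frac{3}{-6 + \frac{\sqrt{18403630}}{7}}\right) - 1250859} = - \frac{3522590}{- \frac{1094580972269}{875062} + \frac{3}{-6 + \frac{\sqrt{18403630}}{7}}}$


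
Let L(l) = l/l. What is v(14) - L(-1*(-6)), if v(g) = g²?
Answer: 195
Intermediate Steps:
L(l) = 1
v(14) - L(-1*(-6)) = 14² - 1*1 = 196 - 1 = 195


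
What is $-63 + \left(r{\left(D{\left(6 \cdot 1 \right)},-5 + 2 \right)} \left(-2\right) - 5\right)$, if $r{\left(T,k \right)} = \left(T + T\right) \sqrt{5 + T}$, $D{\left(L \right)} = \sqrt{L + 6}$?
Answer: $-68 - 8 \sqrt{15 + 6 \sqrt{3}} \approx -108.31$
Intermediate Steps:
$D{\left(L \right)} = \sqrt{6 + L}$
$r{\left(T,k \right)} = 2 T \sqrt{5 + T}$
$-63 + \left(r{\left(D{\left(6 \cdot 1 \right)},-5 + 2 \right)} \left(-2\right) - 5\right) = -63 + \left(2 \sqrt{6 + 6 \cdot 1} \sqrt{5 + \sqrt{6 + 6 \cdot 1}} \left(-2\right) - 5\right) = -63 + \left(2 \sqrt{6 + 6} \sqrt{5 + \sqrt{6 + 6}} \left(-2\right) - 5\right) = -63 + \left(2 \sqrt{12} \sqrt{5 + \sqrt{12}} \left(-2\right) - 5\right) = -63 + \left(2 \cdot 2 \sqrt{3} \sqrt{5 + 2 \sqrt{3}} \left(-2\right) - 5\right) = -63 + \left(4 \sqrt{3} \sqrt{5 + 2 \sqrt{3}} \left(-2\right) - 5\right) = -63 - \left(5 + 8 \sqrt{3} \sqrt{5 + 2 \sqrt{3}}\right) = -68 - 8 \sqrt{3} \sqrt{5 + 2 \sqrt{3}}$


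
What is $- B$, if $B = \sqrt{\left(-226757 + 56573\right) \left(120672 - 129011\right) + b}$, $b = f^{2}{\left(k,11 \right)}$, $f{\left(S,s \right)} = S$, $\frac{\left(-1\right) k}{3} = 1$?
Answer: $- \sqrt{1419164385} \approx -37672.0$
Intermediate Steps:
$k = -3$ ($k = \left(-3\right) 1 = -3$)
$b = 9$ ($b = \left(-3\right)^{2} = 9$)
$B = \sqrt{1419164385}$ ($B = \sqrt{\left(-226757 + 56573\right) \left(120672 - 129011\right) + 9} = \sqrt{\left(-170184\right) \left(-8339\right) + 9} = \sqrt{1419164376 + 9} = \sqrt{1419164385} \approx 37672.0$)
$- B = - \sqrt{1419164385}$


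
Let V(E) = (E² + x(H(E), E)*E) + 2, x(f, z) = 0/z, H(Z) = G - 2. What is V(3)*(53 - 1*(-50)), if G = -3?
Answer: 1133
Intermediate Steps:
H(Z) = -5 (H(Z) = -3 - 2 = -5)
x(f, z) = 0
V(E) = 2 + E² (V(E) = (E² + 0*E) + 2 = (E² + 0) + 2 = E² + 2 = 2 + E²)
V(3)*(53 - 1*(-50)) = (2 + 3²)*(53 - 1*(-50)) = (2 + 9)*(53 + 50) = 11*103 = 1133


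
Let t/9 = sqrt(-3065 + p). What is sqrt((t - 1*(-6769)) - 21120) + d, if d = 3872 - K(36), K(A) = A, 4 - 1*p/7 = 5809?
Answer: 3836 + sqrt(-14351 + 90*I*sqrt(437)) ≈ 3843.8 + 120.05*I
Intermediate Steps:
p = -40635 (p = 28 - 7*5809 = 28 - 40663 = -40635)
t = 90*I*sqrt(437) (t = 9*sqrt(-3065 - 40635) = 9*sqrt(-43700) = 9*(10*I*sqrt(437)) = 90*I*sqrt(437) ≈ 1881.4*I)
d = 3836 (d = 3872 - 1*36 = 3872 - 36 = 3836)
sqrt((t - 1*(-6769)) - 21120) + d = sqrt((90*I*sqrt(437) - 1*(-6769)) - 21120) + 3836 = sqrt((90*I*sqrt(437) + 6769) - 21120) + 3836 = sqrt((6769 + 90*I*sqrt(437)) - 21120) + 3836 = sqrt(-14351 + 90*I*sqrt(437)) + 3836 = 3836 + sqrt(-14351 + 90*I*sqrt(437))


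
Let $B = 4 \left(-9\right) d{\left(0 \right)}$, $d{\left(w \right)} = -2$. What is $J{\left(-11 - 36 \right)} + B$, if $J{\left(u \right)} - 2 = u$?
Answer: $27$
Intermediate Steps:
$J{\left(u \right)} = 2 + u$
$B = 72$ ($B = 4 \left(-9\right) \left(-2\right) = \left(-36\right) \left(-2\right) = 72$)
$J{\left(-11 - 36 \right)} + B = \left(2 - 47\right) + 72 = -45 + 72 = 27$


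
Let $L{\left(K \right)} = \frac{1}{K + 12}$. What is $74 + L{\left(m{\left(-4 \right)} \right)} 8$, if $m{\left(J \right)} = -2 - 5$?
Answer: $\frac{378}{5} \approx 75.6$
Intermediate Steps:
$m{\left(J \right)} = -7$
$L{\left(K \right)} = \frac{1}{12 + K}$
$74 + L{\left(m{\left(-4 \right)} \right)} 8 = 74 + \frac{1}{12 - 7} \cdot 8 = 74 + \frac{1}{5} \cdot 8 = 74 + \frac{8}{5} = \frac{378}{5}$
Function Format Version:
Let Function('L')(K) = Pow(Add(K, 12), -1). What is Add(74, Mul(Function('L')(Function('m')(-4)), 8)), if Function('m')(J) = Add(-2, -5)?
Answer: Rational(378, 5) ≈ 75.600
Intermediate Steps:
Function('m')(J) = -7
Function('L')(K) = Pow(Add(12, K), -1)
Add(74, Mul(Function('L')(Function('m')(-4)), 8)) = Add(74, Mul(Pow(Add(12, -7), -1), 8)) = Add(74, Mul(Pow(5, -1), 8)) = Add(74, Mul(Rational(1, 5), 8)) = Add(74, Rational(8, 5)) = Rational(378, 5)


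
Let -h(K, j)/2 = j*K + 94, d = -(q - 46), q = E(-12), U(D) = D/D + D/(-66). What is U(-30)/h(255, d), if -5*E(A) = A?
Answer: -2/30833 ≈ -6.4866e-5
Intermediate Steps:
U(D) = 1 - D/66 (U(D) = 1 + D*(-1/66) = 1 - D/66)
E(A) = -A/5
q = 12/5 (q = -⅕*(-12) = 12/5 ≈ 2.4000)
d = 218/5 (d = -(12/5 - 46) = -1*(-218/5) = 218/5 ≈ 43.600)
h(K, j) = -188 - 2*K*j (h(K, j) = -2*(j*K + 94) = -2*(K*j + 94) = -2*(94 + K*j) = -188 - 2*K*j)
U(-30)/h(255, d) = (1 - 1/66*(-30))/(-188 - 2*255*218/5) = (1 + 5/11)/(-188 - 22236) = (16/11)/(-22424) = (16/11)*(-1/22424) = -2/30833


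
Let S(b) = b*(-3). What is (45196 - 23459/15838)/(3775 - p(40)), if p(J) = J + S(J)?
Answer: 715790789/61055490 ≈ 11.724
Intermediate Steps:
S(b) = -3*b
p(J) = -2*J (p(J) = J - 3*J = -2*J)
(45196 - 23459/15838)/(3775 - p(40)) = (45196 - 23459/15838)/(3775 - (-2)*40) = (45196 - 23459*1/15838)/(3775 - 1*(-80)) = (45196 - 23459/15838)/(3775 + 80) = (715790789/15838)/3855 = (715790789/15838)*(1/3855) = 715790789/61055490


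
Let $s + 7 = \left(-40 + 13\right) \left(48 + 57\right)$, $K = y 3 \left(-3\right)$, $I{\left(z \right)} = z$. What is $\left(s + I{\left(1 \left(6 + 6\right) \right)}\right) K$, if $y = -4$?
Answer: $-101880$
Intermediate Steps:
$K = 36$ ($K = \left(-4\right) 3 \left(-3\right) = \left(-12\right) \left(-3\right) = 36$)
$s = -2842$ ($s = -7 + \left(-40 + 13\right) \left(48 + 57\right) = -7 - 2835 = -2842$)
$\left(s + I{\left(1 \left(6 + 6\right) \right)}\right) K = \left(-2842 + 1 \left(6 + 6\right)\right) 36 = \left(-2842 + 1 \cdot 12\right) 36 = \left(-2842 + 12\right) 36 = \left(-2830\right) 36 = -101880$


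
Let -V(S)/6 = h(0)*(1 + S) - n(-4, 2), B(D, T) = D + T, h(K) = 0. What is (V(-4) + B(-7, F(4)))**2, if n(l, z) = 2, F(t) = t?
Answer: 81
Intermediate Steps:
V(S) = 12 (V(S) = -6*(0*(1 + S) - 1*2) = -6*(0 - 2) = -6*(-2) = 12)
(V(-4) + B(-7, F(4)))**2 = (12 + (-7 + 4))**2 = (12 - 3)**2 = 9**2 = 81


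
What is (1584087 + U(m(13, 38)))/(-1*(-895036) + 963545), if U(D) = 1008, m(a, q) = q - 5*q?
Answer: 528365/619527 ≈ 0.85285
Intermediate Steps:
m(a, q) = -4*q
(1584087 + U(m(13, 38)))/(-1*(-895036) + 963545) = (1584087 + 1008)/(-1*(-895036) + 963545) = 1585095/(895036 + 963545) = 1585095/1858581 = 1585095*(1/1858581) = 528365/619527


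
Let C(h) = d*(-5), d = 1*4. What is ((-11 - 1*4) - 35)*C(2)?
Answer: 1000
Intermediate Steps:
d = 4
C(h) = -20 (C(h) = 4*(-5) = -20)
((-11 - 1*4) - 35)*C(2) = ((-11 - 1*4) - 35)*(-20) = ((-11 - 4) - 35)*(-20) = (-15 - 35)*(-20) = -50*(-20) = 1000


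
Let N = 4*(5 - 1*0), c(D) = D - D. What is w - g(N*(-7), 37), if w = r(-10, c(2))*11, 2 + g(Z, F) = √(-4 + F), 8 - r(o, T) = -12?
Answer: 222 - √33 ≈ 216.26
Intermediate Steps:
c(D) = 0
N = 20 (N = 4*(5 + 0) = 4*5 = 20)
r(o, T) = 20 (r(o, T) = 8 - 1*(-12) = 8 + 12 = 20)
g(Z, F) = -2 + √(-4 + F)
w = 220 (w = 20*11 = 220)
w - g(N*(-7), 37) = 220 - (-2 + √(-4 + 37)) = 220 - (-2 + √33) = 220 + (2 - √33) = 222 - √33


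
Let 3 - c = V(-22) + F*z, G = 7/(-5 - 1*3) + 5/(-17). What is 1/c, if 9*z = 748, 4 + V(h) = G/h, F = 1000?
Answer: -26928/2237828935 ≈ -1.2033e-5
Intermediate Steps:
G = -159/136 (G = 7/(-5 - 3) + 5*(-1/17) = 7/(-8) - 5/17 = 7*(-1/8) - 5/17 = -7/8 - 5/17 = -159/136 ≈ -1.1691)
V(h) = -4 - 159/(136*h)
z = 748/9 (z = (1/9)*748 = 748/9 ≈ 83.111)
c = -2237828935/26928 (c = 3 - ((-4 - 159/136/(-22)) + 1000*(748/9)) = 3 - ((-4 - 159/136*(-1/22)) + 748000/9) = 3 - ((-4 + 159/2992) + 748000/9) = 3 - (-11809/2992 + 748000/9) = 3 - 1*2237909719/26928 = 3 - 2237909719/26928 = -2237828935/26928 ≈ -83104.)
1/c = 1/(-2237828935/26928) = -26928/2237828935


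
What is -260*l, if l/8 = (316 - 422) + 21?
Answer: 176800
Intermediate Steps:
l = -680 (l = 8*((316 - 422) + 21) = 8*(-106 + 21) = 8*(-85) = -680)
-260*l = -260*(-680) = 176800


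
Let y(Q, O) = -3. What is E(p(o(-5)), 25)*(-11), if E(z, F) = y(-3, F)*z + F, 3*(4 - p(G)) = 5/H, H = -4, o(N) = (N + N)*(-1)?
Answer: -517/4 ≈ -129.25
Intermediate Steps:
o(N) = -2*N (o(N) = (2*N)*(-1) = -2*N)
p(G) = 53/12 (p(G) = 4 - 5/(3*(-4)) = 4 - 5*(-1)/(3*4) = 4 - ⅓*(-5/4) = 4 + 5/12 = 53/12)
E(z, F) = F - 3*z (E(z, F) = -3*z + F = F - 3*z)
E(p(o(-5)), 25)*(-11) = (25 - 3*53/12)*(-11) = (25 - 53/4)*(-11) = (47/4)*(-11) = -517/4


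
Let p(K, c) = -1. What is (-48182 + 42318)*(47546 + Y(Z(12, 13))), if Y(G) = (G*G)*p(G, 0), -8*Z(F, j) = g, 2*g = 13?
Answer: -8921787931/32 ≈ -2.7881e+8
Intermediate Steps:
g = 13/2 (g = (1/2)*13 = 13/2 ≈ 6.5000)
Z(F, j) = -13/16 (Z(F, j) = -1/8*13/2 = -13/16)
Y(G) = -G**2 (Y(G) = (G*G)*(-1) = G**2*(-1) = -G**2)
(-48182 + 42318)*(47546 + Y(Z(12, 13))) = (-48182 + 42318)*(47546 - (-13/16)**2) = -5864*(47546 - 1*169/256) = -5864*(47546 - 169/256) = -5864*12171607/256 = -8921787931/32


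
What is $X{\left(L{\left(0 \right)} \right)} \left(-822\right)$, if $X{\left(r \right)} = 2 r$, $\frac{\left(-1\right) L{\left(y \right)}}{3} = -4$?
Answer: $-19728$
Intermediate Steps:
$L{\left(y \right)} = 12$ ($L{\left(y \right)} = \left(-3\right) \left(-4\right) = 12$)
$X{\left(L{\left(0 \right)} \right)} \left(-822\right) = 2 \cdot 12 \left(-822\right) = 24 \left(-822\right) = -19728$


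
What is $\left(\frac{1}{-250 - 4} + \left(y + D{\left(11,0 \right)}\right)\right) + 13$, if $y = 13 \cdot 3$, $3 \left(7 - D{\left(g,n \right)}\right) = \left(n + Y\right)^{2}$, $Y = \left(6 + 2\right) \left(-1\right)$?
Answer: $\frac{28699}{762} \approx 37.663$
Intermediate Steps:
$Y = -8$ ($Y = 8 \left(-1\right) = -8$)
$D{\left(g,n \right)} = 7 - \frac{\left(-8 + n\right)^{2}}{3}$ ($D{\left(g,n \right)} = 7 - \frac{\left(n - 8\right)^{2}}{3} = 7 - \frac{\left(-8 + n\right)^{2}}{3}$)
$y = 39$
$\left(\frac{1}{-250 - 4} + \left(y + D{\left(11,0 \right)}\right)\right) + 13 = \left(\frac{1}{-250 - 4} + \left(39 + \left(7 - \frac{\left(-8 + 0\right)^{2}}{3}\right)\right)\right) + 13 = \left(\frac{1}{-254} + \left(39 + \left(7 - \frac{\left(-8\right)^{2}}{3}\right)\right)\right) + 13 = \left(- \frac{1}{254} + \left(39 + \left(7 - \frac{64}{3}\right)\right)\right) + 13 = \left(- \frac{1}{254} + \left(39 - \frac{43}{3}\right)\right) + 13 = \left(- \frac{1}{254} + \frac{74}{3}\right) + 13 = \frac{18793}{762} + 13 = \frac{28699}{762}$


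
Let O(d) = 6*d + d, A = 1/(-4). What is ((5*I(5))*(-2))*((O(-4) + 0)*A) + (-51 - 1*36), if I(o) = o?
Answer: -437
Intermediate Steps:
A = -¼ ≈ -0.25000
O(d) = 7*d
((5*I(5))*(-2))*((O(-4) + 0)*A) + (-51 - 1*36) = ((5*5)*(-2))*((7*(-4) + 0)*(-¼)) + (-51 - 1*36) = (25*(-2))*((-28 + 0)*(-¼)) + (-51 - 36) = -(-1400)*(-1)/4 - 87 = -50*7 - 87 = -350 - 87 = -437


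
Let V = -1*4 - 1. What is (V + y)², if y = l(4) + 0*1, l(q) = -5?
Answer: 100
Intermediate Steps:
V = -5 (V = -4 - 1 = -5)
y = -5 (y = -5 + 0*1 = -5 + 0 = -5)
(V + y)² = (-5 - 5)² = (-10)² = 100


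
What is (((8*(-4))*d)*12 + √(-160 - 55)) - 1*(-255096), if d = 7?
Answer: 252408 + I*√215 ≈ 2.5241e+5 + 14.663*I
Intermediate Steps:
(((8*(-4))*d)*12 + √(-160 - 55)) - 1*(-255096) = (((8*(-4))*7)*12 + √(-160 - 55)) - 1*(-255096) = (-32*7*12 + √(-215)) + 255096 = (-224*12 + I*√215) + 255096 = (-2688 + I*√215) + 255096 = 252408 + I*√215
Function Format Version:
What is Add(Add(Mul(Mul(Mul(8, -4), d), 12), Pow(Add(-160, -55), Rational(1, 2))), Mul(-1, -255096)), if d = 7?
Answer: Add(252408, Mul(I, Pow(215, Rational(1, 2)))) ≈ Add(2.5241e+5, Mul(14.663, I))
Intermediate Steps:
Add(Add(Mul(Mul(Mul(8, -4), d), 12), Pow(Add(-160, -55), Rational(1, 2))), Mul(-1, -255096)) = Add(Add(Mul(Mul(Mul(8, -4), 7), 12), Pow(Add(-160, -55), Rational(1, 2))), Mul(-1, -255096)) = Add(Add(Mul(Mul(-32, 7), 12), Pow(-215, Rational(1, 2))), 255096) = Add(Add(Mul(-224, 12), Mul(I, Pow(215, Rational(1, 2)))), 255096) = Add(Add(-2688, Mul(I, Pow(215, Rational(1, 2)))), 255096) = Add(252408, Mul(I, Pow(215, Rational(1, 2))))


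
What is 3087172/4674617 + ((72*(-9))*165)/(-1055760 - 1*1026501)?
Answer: 2309369301844/3244590889679 ≈ 0.71176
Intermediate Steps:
3087172/4674617 + ((72*(-9))*165)/(-1055760 - 1*1026501) = 3087172*(1/4674617) + (-648*165)/(-1055760 - 1026501) = 3087172/4674617 - 106920/(-2082261) = 3087172/4674617 - 106920*(-1/2082261) = 3087172/4674617 + 35640/694087 = 2309369301844/3244590889679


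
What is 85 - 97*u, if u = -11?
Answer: 1152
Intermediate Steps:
85 - 97*u = 85 - 97*(-11) = 85 + 1067 = 1152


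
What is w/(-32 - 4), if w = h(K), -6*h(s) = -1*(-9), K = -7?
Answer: 1/24 ≈ 0.041667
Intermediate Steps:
h(s) = -3/2 (h(s) = -(-1)*(-9)/6 = -⅙*9 = -3/2)
w = -3/2 ≈ -1.5000
w/(-32 - 4) = -3/(2*(-32 - 4)) = -3/2/(-36) = -3/2*(-1/36) = 1/24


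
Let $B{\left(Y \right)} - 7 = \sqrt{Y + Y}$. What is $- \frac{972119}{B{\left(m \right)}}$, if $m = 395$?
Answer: $\frac{6804833}{741} - \frac{972119 \sqrt{790}}{741} \approx -27690.0$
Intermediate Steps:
$B{\left(Y \right)} = 7 + \sqrt{2} \sqrt{Y}$ ($B{\left(Y \right)} = 7 + \sqrt{Y + Y} = 7 + \sqrt{2 Y} = 7 + \sqrt{2} \sqrt{Y}$)
$- \frac{972119}{B{\left(m \right)}} = - \frac{972119}{7 + \sqrt{2} \sqrt{395}} = - \frac{972119}{7 + \sqrt{790}}$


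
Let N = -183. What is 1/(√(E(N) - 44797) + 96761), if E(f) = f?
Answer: 96761/9362736101 - 2*I*√11245/9362736101 ≈ 1.0335e-5 - 2.2652e-8*I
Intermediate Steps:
1/(√(E(N) - 44797) + 96761) = 1/(√(-183 - 44797) + 96761) = 1/(√(-44980) + 96761) = 1/(2*I*√11245 + 96761) = 1/(96761 + 2*I*√11245)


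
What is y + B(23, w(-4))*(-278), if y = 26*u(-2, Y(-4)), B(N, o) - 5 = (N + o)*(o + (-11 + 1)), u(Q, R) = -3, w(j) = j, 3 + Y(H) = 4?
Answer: 72480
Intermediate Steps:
Y(H) = 1 (Y(H) = -3 + 4 = 1)
B(N, o) = 5 + (-10 + o)*(N + o) (B(N, o) = 5 + (N + o)*(o + (-11 + 1)) = 5 + (N + o)*(o - 10) = 5 + (N + o)*(-10 + o) = 5 + (-10 + o)*(N + o))
y = -78 (y = 26*(-3) = -78)
y + B(23, w(-4))*(-278) = -78 + (5 + (-4)**2 - 10*23 - 10*(-4) + 23*(-4))*(-278) = -78 + (5 + 16 - 230 + 40 - 92)*(-278) = -78 - 261*(-278) = -78 + 72558 = 72480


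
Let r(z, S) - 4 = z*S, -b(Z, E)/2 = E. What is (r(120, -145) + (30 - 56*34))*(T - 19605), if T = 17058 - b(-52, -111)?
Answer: 53358630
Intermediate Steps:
b(Z, E) = -2*E
r(z, S) = 4 + S*z (r(z, S) = 4 + z*S = 4 + S*z)
T = 16836 (T = 17058 - (-2)*(-111) = 17058 - 1*222 = 17058 - 222 = 16836)
(r(120, -145) + (30 - 56*34))*(T - 19605) = ((4 - 145*120) + (30 - 56*34))*(16836 - 19605) = ((4 - 17400) + (30 - 1904))*(-2769) = (-17396 - 1874)*(-2769) = -19270*(-2769) = 53358630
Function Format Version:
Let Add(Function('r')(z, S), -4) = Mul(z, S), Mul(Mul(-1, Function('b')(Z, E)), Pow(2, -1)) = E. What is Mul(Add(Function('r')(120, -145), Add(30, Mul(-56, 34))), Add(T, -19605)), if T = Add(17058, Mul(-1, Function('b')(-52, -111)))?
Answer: 53358630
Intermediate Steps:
Function('b')(Z, E) = Mul(-2, E)
Function('r')(z, S) = Add(4, Mul(S, z)) (Function('r')(z, S) = Add(4, Mul(z, S)) = Add(4, Mul(S, z)))
T = 16836 (T = Add(17058, Mul(-1, Mul(-2, -111))) = Add(17058, Mul(-1, 222)) = Add(17058, -222) = 16836)
Mul(Add(Function('r')(120, -145), Add(30, Mul(-56, 34))), Add(T, -19605)) = Mul(Add(Add(4, Mul(-145, 120)), Add(30, Mul(-56, 34))), Add(16836, -19605)) = Mul(Add(Add(4, -17400), Add(30, -1904)), -2769) = Mul(Add(-17396, -1874), -2769) = Mul(-19270, -2769) = 53358630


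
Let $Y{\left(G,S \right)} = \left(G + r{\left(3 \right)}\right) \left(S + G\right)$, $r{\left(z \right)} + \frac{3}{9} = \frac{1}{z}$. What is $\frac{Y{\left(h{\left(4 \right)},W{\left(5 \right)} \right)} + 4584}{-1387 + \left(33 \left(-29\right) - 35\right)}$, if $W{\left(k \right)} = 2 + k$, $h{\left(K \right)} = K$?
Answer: $- \frac{356}{183} \approx -1.9454$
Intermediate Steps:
$r{\left(z \right)} = - \frac{1}{3} + \frac{1}{z}$
$Y{\left(G,S \right)} = G \left(G + S\right)$ ($Y{\left(G,S \right)} = \left(G + \frac{3 - 3}{3 \cdot 3}\right) \left(S + G\right) = \left(G + \frac{1}{3} \cdot \frac{1}{3} \left(3 - 3\right)\right) \left(G + S\right) = \left(G + \frac{1}{3} \cdot \frac{1}{3} \cdot 0\right) \left(G + S\right) = \left(G + 0\right) \left(G + S\right) = G \left(G + S\right)$)
$\frac{Y{\left(h{\left(4 \right)},W{\left(5 \right)} \right)} + 4584}{-1387 + \left(33 \left(-29\right) - 35\right)} = \frac{4 \left(4 + \left(2 + 5\right)\right) + 4584}{-1387 + \left(33 \left(-29\right) - 35\right)} = \frac{4 \left(4 + 7\right) + 4584}{-1387 - 992} = \frac{4 \cdot 11 + 4584}{-1387 - 992} = \frac{44 + 4584}{-2379} = 4628 \left(- \frac{1}{2379}\right) = - \frac{356}{183}$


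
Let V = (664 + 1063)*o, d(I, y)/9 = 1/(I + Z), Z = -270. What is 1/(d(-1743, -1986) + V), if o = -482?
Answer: -671/558549797 ≈ -1.2013e-6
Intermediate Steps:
d(I, y) = 9/(-270 + I) (d(I, y) = 9/(I - 270) = 9/(-270 + I))
V = -832414 (V = (664 + 1063)*(-482) = 1727*(-482) = -832414)
1/(d(-1743, -1986) + V) = 1/(9/(-270 - 1743) - 832414) = 1/(9/(-2013) - 832414) = 1/(9*(-1/2013) - 832414) = 1/(-3/671 - 832414) = 1/(-558549797/671) = -671/558549797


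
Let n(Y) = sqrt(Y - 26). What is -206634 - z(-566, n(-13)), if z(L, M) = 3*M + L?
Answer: -206068 - 3*I*sqrt(39) ≈ -2.0607e+5 - 18.735*I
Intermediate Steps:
n(Y) = sqrt(-26 + Y)
z(L, M) = L + 3*M
-206634 - z(-566, n(-13)) = -206634 - (-566 + 3*sqrt(-26 - 13)) = -206634 - (-566 + 3*sqrt(-39)) = -206634 - (-566 + 3*(I*sqrt(39))) = -206634 - (-566 + 3*I*sqrt(39)) = -206634 + (566 - 3*I*sqrt(39)) = -206068 - 3*I*sqrt(39)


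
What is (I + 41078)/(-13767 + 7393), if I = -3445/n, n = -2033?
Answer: -83515019/12958342 ≈ -6.4449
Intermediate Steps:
I = 3445/2033 (I = -3445/(-2033) = -3445*(-1/2033) = 3445/2033 ≈ 1.6945)
(I + 41078)/(-13767 + 7393) = (3445/2033 + 41078)/(-13767 + 7393) = (83515019/2033)/(-6374) = (83515019/2033)*(-1/6374) = -83515019/12958342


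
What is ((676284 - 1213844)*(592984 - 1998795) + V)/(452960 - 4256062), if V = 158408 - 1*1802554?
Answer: -377853058507/1901551 ≈ -1.9871e+5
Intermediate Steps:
V = -1644146 (V = 158408 - 1802554 = -1644146)
((676284 - 1213844)*(592984 - 1998795) + V)/(452960 - 4256062) = ((676284 - 1213844)*(592984 - 1998795) - 1644146)/(452960 - 4256062) = (-537560*(-1405811) - 1644146)/(-3803102) = (755707761160 - 1644146)*(-1/3803102) = 755706117014*(-1/3803102) = -377853058507/1901551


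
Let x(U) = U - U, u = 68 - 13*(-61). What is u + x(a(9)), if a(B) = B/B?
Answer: 861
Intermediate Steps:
u = 861 (u = 68 + 793 = 861)
a(B) = 1
x(U) = 0
u + x(a(9)) = 861 + 0 = 861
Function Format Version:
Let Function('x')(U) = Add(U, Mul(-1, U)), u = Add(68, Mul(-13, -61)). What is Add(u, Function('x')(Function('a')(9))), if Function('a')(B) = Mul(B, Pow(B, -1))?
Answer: 861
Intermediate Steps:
u = 861 (u = Add(68, 793) = 861)
Function('a')(B) = 1
Function('x')(U) = 0
Add(u, Function('x')(Function('a')(9))) = Add(861, 0) = 861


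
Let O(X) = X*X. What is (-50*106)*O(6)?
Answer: -190800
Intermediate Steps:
O(X) = X²
(-50*106)*O(6) = -50*106*6² = -5300*36 = -190800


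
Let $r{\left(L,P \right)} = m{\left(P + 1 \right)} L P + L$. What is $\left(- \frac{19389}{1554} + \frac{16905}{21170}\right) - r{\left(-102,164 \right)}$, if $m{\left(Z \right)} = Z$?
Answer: $\frac{1513431600020}{548303} \approx 2.7602 \cdot 10^{6}$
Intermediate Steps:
$r{\left(L,P \right)} = L + L P \left(1 + P\right)$ ($r{\left(L,P \right)} = \left(P + 1\right) L P + L = \left(1 + P\right) L P + L = L \left(1 + P\right) P + L = L P \left(1 + P\right) + L = L + L P \left(1 + P\right)$)
$\left(- \frac{19389}{1554} + \frac{16905}{21170}\right) - r{\left(-102,164 \right)} = \left(- \frac{19389}{1554} + \frac{16905}{21170}\right) - - 102 \left(1 + 164 \left(1 + 164\right)\right) = \left(\left(-19389\right) \frac{1}{1554} + 16905 \cdot \frac{1}{21170}\right) - - 102 \left(1 + 164 \cdot 165\right) = \left(- \frac{6463}{518} + \frac{3381}{4234}\right) - - 102 \left(1 + 27060\right) = - \frac{6403246}{548303} - \left(-102\right) 27061 = - \frac{6403246}{548303} - -2760222 = - \frac{6403246}{548303} + 2760222 = \frac{1513431600020}{548303}$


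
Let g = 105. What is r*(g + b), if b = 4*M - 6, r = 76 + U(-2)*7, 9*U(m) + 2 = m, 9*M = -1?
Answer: 581872/81 ≈ 7183.6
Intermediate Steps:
M = -⅑ (M = (⅑)*(-1) = -⅑ ≈ -0.11111)
U(m) = -2/9 + m/9
r = 656/9 (r = 76 + (-2/9 + (⅑)*(-2))*7 = 76 + (-2/9 - 2/9)*7 = 76 - 4/9*7 = 76 - 28/9 = 656/9 ≈ 72.889)
b = -58/9 (b = 4*(-⅑) - 6 = -4/9 - 6 = -58/9 ≈ -6.4444)
r*(g + b) = 656*(105 - 58/9)/9 = (656/9)*(887/9) = 581872/81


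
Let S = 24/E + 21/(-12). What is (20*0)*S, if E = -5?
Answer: 0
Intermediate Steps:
S = -131/20 (S = 24/(-5) + 21/(-12) = 24*(-⅕) + 21*(-1/12) = -24/5 - 7/4 = -131/20 ≈ -6.5500)
(20*0)*S = (20*0)*(-131/20) = 0*(-131/20) = 0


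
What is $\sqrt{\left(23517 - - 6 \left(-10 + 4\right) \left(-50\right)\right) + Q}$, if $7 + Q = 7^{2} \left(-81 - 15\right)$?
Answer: $\sqrt{20606} \approx 143.55$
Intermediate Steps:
$Q = -4711$ ($Q = -7 + 7^{2} \left(-81 - 15\right) = -7 + 49 \left(-96\right) = -7 - 4704 = -4711$)
$\sqrt{\left(23517 - - 6 \left(-10 + 4\right) \left(-50\right)\right) + Q} = \sqrt{\left(23517 - - 6 \left(-10 + 4\right) \left(-50\right)\right) - 4711} = \sqrt{\left(23517 - \left(-6\right) \left(-6\right) \left(-50\right)\right) - 4711} = \sqrt{\left(23517 - 36 \left(-50\right)\right) - 4711} = \sqrt{\left(23517 - -1800\right) - 4711} = \sqrt{\left(23517 + 1800\right) - 4711} = \sqrt{25317 - 4711} = \sqrt{20606}$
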